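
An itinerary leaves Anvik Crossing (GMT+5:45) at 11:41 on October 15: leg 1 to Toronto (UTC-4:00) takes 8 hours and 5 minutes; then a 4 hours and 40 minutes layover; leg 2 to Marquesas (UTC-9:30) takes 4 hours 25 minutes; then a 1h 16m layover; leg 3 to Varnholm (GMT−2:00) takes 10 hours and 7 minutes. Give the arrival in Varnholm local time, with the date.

08:29 on October 16

Convert departure to UTC: 11:41 − 5:45 = 05:56 UTC on Oct 15.
Add 8 hours 5 minutes leg 1 → 14:01 UTC.
Add 4 hours 40 minutes layover in Toronto → 18:41 UTC.
Add 4 hours 25 minutes leg 2 → 23:06 UTC.
Add 1 hour 16 minutes layover in Marquesas → 00:22 UTC (Oct 16).
Add 10 hours 7 minutes leg 3 → 10:29 UTC.
Varnholm is UTC−2:00, so local arrival = 10:29 − 2:00 = 08:29 on Oct 16.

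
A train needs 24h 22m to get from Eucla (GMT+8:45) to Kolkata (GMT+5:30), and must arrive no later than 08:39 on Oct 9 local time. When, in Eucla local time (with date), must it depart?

Target arrival in UTC: 08:39 − 5:30 = 03:09 on Oct 9.
Subtract 24 hours and 22 minutes → departure 02:47 UTC on Oct 8.
Eucla is UTC+8:45: 02:47 + 8:45 = 11:32 on Oct 8.

11:32 on October 8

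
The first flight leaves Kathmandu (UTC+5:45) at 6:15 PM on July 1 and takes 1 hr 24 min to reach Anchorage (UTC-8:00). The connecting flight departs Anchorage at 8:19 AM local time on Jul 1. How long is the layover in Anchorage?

Convert departure to UTC: 6:15 PM − 5:45 = 12:30 PM UTC on Jul 1.
Add 1 hour 24 minutes flight time → 1:54 PM UTC.
Anchorage is UTC−8:00, so local arrival = 1:54 PM − 8:00 = 5:54 AM on Jul 1.
Layover = 8:19 AM − 5:54 AM = 2 hours 25 minutes.

2 hours 25 minutes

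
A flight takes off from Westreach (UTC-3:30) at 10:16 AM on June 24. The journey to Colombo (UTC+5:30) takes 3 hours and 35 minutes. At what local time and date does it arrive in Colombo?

10:51 PM on Jun 24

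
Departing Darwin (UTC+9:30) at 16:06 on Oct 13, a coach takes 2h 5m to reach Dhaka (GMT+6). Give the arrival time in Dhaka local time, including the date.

Convert departure to UTC: 16:06 − 9:30 = 06:36 UTC on Oct 13.
Add 2 hours 5 minutes travel time → 08:41 UTC.
Dhaka is UTC+6:00, so local arrival = 08:41 + 6:00 = 14:41 on Oct 13.

14:41 on October 13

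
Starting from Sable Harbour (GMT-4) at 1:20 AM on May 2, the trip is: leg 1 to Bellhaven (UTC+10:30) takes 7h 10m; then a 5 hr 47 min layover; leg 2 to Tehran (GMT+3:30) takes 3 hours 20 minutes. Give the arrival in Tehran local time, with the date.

1:07 AM on May 3

Convert departure to UTC: 1:20 AM + 4:00 = 5:20 AM UTC on May 2.
Add 7 hours 10 minutes leg 1 → 12:30 PM UTC.
Add 5 hours and 47 minutes layover in Bellhaven → 6:17 PM UTC.
Add 3 hours 20 minutes leg 2 → 9:37 PM UTC.
Tehran is UTC+3:30, so local arrival = 9:37 PM + 3:30 = 1:07 AM on May 3.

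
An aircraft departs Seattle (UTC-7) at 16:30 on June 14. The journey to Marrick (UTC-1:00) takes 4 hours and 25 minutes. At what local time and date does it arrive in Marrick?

02:55 on June 15

Convert departure to UTC: 16:30 + 7:00 = 23:30 UTC on Jun 14.
Add 4 hours 25 minutes travel time → 03:55 UTC (Jun 15).
Marrick is UTC−1:00, so local arrival = 03:55 − 1:00 = 02:55 on Jun 15.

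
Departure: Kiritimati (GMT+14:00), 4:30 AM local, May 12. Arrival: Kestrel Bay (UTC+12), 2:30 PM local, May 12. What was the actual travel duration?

Departure in UTC: 4:30 AM − 14:00 = 2:30 PM on May 11.
Arrival in UTC: 2:30 PM − 12:00 = 2:30 AM on May 12.
Elapsed = 2:30 AM − 2:30 PM (+1 day) = 12 hours.

12 hours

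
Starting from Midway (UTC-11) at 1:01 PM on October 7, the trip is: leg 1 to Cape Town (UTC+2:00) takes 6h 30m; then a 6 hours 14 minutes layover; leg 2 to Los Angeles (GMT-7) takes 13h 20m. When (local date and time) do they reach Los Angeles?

7:05 PM on October 8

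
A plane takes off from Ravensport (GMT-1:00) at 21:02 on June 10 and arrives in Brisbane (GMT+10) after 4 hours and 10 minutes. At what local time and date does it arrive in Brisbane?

12:12 on June 11

Convert departure to UTC: 21:02 + 1:00 = 22:02 UTC on Jun 10.
Add 4 hours 10 minutes travel time → 02:12 UTC (Jun 11).
Brisbane is UTC+10:00, so local arrival = 02:12 + 10:00 = 12:12 on Jun 11.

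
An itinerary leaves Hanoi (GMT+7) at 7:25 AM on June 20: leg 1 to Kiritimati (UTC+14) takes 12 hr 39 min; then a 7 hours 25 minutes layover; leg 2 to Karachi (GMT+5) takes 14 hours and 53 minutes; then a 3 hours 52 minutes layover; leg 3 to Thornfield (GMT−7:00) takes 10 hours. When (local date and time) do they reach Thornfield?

6:14 PM on Jun 21

Convert departure to UTC: 7:25 AM − 7:00 = 12:25 AM UTC on Jun 20.
Add 12 hours 39 minutes leg 1 → 1:04 PM UTC.
Add 7 hours and 25 minutes layover in Kiritimati → 8:29 PM UTC.
Add 14 hours and 53 minutes leg 2 → 11:22 AM UTC (Jun 21).
Add 3 hours and 52 minutes layover in Karachi → 3:14 PM UTC.
Add 10 hours leg 3 → 1:14 AM UTC (Jun 22).
Thornfield is UTC−7:00, so local arrival = 1:14 AM − 7:00 = 6:14 PM on Jun 21.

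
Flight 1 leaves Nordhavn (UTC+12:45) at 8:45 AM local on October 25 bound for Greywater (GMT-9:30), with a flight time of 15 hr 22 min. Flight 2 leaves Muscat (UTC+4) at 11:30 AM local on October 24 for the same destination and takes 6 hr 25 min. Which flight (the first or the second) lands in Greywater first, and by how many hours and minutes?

Flight 1 in UTC: 8:45 AM − 12:45 = 8:00 PM on Oct 24.
+15 hours 22 minutes → arrive 11:22 AM UTC on Oct 25.
Flight 2 in UTC: 11:30 AM − 4:00 = 7:30 AM on Oct 24.
+6 hours and 25 minutes → arrive 1:55 PM UTC on Oct 24.
Flight 2 lands earlier by 21 hours 27 minutes.

the second, by 21 hours 27 minutes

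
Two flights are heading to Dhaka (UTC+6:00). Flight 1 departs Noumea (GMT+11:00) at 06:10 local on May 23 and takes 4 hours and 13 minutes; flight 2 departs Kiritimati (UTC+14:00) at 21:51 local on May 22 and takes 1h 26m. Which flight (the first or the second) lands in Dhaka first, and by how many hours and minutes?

Flight 1 in UTC: 06:10 − 11:00 = 19:10 on May 22.
+4 hours and 13 minutes → arrive 23:23 UTC on May 22.
Flight 2 in UTC: 21:51 − 14:00 = 07:51 on May 22.
+1 hour and 26 minutes → arrive 09:17 UTC on May 22.
Flight 2 lands earlier by 14 hours 6 minutes.

the second, by 14 hours 6 minutes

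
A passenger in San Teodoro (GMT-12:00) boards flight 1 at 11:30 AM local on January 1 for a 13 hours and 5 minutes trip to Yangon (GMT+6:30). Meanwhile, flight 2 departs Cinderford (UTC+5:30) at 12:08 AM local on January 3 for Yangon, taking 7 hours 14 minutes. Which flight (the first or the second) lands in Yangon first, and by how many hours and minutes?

the first, by 13 hours 17 minutes

Flight 1 in UTC: 11:30 AM + 12:00 = 11:30 PM on Jan 1.
+13 hours and 5 minutes → arrive 12:35 PM UTC on Jan 2.
Flight 2 in UTC: 12:08 AM − 5:30 = 6:38 PM on Jan 2.
+7 hours 14 minutes → arrive 1:52 AM UTC on Jan 3.
Flight 1 lands earlier by 13 hours 17 minutes.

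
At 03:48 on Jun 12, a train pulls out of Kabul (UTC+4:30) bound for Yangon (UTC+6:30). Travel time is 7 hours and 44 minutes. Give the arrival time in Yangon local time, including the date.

Convert departure to UTC: 03:48 − 4:30 = 23:18 UTC on Jun 11.
Add 7 hours and 44 minutes travel time → 07:02 UTC (Jun 12).
Yangon is UTC+6:30, so local arrival = 07:02 + 6:30 = 13:32 on Jun 12.

13:32 on June 12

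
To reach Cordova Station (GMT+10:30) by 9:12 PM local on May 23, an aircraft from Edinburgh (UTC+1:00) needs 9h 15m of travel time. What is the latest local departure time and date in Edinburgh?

Target arrival in UTC: 9:12 PM − 10:30 = 10:42 AM on May 23.
Subtract 9 hours 15 minutes → departure 1:27 AM UTC on May 23.
Edinburgh is UTC+1:00: 1:27 AM + 1:00 = 2:27 AM on May 23.

2:27 AM on May 23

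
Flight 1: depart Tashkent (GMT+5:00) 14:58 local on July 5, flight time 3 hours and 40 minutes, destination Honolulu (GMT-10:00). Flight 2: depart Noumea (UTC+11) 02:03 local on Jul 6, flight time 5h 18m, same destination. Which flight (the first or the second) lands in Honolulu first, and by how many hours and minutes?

Flight 1 in UTC: 14:58 − 5:00 = 09:58 on Jul 5.
+3 hours and 40 minutes → arrive 13:38 UTC on Jul 5.
Flight 2 in UTC: 02:03 − 11:00 = 15:03 on Jul 5.
+5 hours and 18 minutes → arrive 20:21 UTC on Jul 5.
Flight 1 lands earlier by 6 hours 43 minutes.

the first, by 6 hours 43 minutes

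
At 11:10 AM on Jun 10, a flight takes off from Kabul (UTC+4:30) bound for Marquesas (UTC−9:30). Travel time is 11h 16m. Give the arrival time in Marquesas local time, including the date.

Convert departure to UTC: 11:10 AM − 4:30 = 6:40 AM UTC on Jun 10.
Add 11 hours 16 minutes travel time → 5:56 PM UTC.
Marquesas is UTC−9:30, so local arrival = 5:56 PM − 9:30 = 8:26 AM on Jun 10.

8:26 AM on Jun 10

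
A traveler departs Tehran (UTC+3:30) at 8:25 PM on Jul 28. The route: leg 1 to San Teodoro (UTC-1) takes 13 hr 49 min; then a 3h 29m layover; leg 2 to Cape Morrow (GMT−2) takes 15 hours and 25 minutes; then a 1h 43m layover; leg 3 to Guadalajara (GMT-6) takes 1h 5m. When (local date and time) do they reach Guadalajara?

10:26 PM on Jul 29

Convert departure to UTC: 8:25 PM − 3:30 = 4:55 PM UTC on Jul 28.
Add 13 hours and 49 minutes leg 1 → 6:44 AM UTC (Jul 29).
Add 3 hours 29 minutes layover in San Teodoro → 10:13 AM UTC.
Add 15 hours and 25 minutes leg 2 → 1:38 AM UTC (Jul 30).
Add 1 hour and 43 minutes layover in Cape Morrow → 3:21 AM UTC.
Add 1 hour and 5 minutes leg 3 → 4:26 AM UTC.
Guadalajara is UTC−6:00, so local arrival = 4:26 AM − 6:00 = 10:26 PM on Jul 29.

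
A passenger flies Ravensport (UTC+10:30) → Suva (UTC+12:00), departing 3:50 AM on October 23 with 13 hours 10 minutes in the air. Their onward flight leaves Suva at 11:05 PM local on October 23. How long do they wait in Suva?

Convert departure to UTC: 3:50 AM − 10:30 = 5:20 PM UTC on Oct 22.
Add 13 hours and 10 minutes flight time → 6:30 AM UTC (Oct 23).
Suva is UTC+12:00, so local arrival = 6:30 AM + 12:00 = 6:30 PM on Oct 23.
Layover = 11:05 PM − 6:30 PM = 4 hours 35 minutes.

4 hours 35 minutes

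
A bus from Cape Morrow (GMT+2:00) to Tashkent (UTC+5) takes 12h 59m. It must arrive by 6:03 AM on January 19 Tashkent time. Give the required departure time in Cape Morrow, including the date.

2:04 PM on January 18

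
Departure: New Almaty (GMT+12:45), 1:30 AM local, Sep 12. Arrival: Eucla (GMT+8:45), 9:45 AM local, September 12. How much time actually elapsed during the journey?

Eucla is 4:00 behind New Almaty.
Clock-face elapsed time (ignoring zones) is 8 hours 15 minutes.
Actual elapsed = 8 hours 15 minutes + 4:00 = 12 hours 15 minutes.

12 hours 15 minutes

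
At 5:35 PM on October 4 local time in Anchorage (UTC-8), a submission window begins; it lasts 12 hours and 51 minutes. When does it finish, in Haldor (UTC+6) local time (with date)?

Convert start to UTC: 5:35 PM + 8:00 = 1:35 AM UTC on Oct 5.
Add 12 hours 51 minutes duration → 2:26 PM UTC.
Haldor is UTC+6:00, so local end time = 2:26 PM + 6:00 = 8:26 PM on Oct 5.

8:26 PM on Oct 5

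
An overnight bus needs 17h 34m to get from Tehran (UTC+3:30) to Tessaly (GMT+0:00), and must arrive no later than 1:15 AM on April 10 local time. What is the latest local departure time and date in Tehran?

11:11 AM on April 9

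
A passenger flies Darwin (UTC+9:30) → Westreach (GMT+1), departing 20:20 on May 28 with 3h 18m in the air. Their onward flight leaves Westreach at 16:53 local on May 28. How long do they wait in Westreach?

Convert departure to UTC: 20:20 − 9:30 = 10:50 UTC on May 28.
Add 3 hours and 18 minutes flight time → 14:08 UTC.
Westreach is UTC+1:00, so local arrival = 14:08 + 1:00 = 15:08 on May 28.
Layover = 16:53 − 15:08 = 1 hour 45 minutes.

1 hour 45 minutes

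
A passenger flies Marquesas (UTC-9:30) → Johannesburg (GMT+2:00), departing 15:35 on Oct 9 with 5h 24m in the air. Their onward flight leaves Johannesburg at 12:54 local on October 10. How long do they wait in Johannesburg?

4 hours 25 minutes

Convert departure to UTC: 15:35 + 9:30 = 01:05 UTC on Oct 10.
Add 5 hours and 24 minutes flight time → 06:29 UTC.
Johannesburg is UTC+2:00, so local arrival = 06:29 + 2:00 = 08:29 on Oct 10.
Layover = 12:54 − 08:29 = 4 hours 25 minutes.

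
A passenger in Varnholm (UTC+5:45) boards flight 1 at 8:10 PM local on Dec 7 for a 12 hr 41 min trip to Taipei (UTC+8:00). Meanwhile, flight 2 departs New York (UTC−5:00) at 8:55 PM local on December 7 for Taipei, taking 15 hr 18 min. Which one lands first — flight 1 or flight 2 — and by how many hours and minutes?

Flight 1 in UTC: 8:10 PM − 5:45 = 2:25 PM on Dec 7.
+12 hours and 41 minutes → arrive 3:06 AM UTC on Dec 8.
Flight 2 in UTC: 8:55 PM + 5:00 = 1:55 AM on Dec 8.
+15 hours and 18 minutes → arrive 5:13 PM UTC on Dec 8.
Flight 1 lands earlier by 14 hours 7 minutes.

the first, by 14 hours 7 minutes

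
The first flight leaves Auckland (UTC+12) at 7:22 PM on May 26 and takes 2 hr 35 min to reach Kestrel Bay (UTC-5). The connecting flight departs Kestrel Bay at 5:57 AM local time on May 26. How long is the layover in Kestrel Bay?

Convert departure to UTC: 7:22 PM − 12:00 = 7:22 AM UTC on May 26.
Add 2 hours and 35 minutes flight time → 9:57 AM UTC.
Kestrel Bay is UTC−5:00, so local arrival = 9:57 AM − 5:00 = 4:57 AM on May 26.
Layover = 5:57 AM − 4:57 AM = 1 hour.

1 hour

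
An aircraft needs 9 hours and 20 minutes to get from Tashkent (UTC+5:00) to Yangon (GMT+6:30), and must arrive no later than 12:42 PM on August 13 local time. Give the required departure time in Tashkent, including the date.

Target arrival in UTC: 12:42 PM − 6:30 = 6:12 AM on Aug 13.
Subtract 9 hours and 20 minutes → departure 8:52 PM UTC on Aug 12.
Tashkent is UTC+5:00: 8:52 PM + 5:00 = 1:52 AM on Aug 13.

1:52 AM on August 13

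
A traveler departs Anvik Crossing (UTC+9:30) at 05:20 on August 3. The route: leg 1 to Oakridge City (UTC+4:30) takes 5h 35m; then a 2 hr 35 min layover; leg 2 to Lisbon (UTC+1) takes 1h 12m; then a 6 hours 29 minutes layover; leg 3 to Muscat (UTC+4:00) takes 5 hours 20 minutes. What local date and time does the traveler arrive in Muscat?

Convert departure to UTC: 05:20 − 9:30 = 19:50 UTC on Aug 2.
Add 5 hours and 35 minutes leg 1 → 01:25 UTC (Aug 3).
Add 2 hours 35 minutes layover in Oakridge City → 04:00 UTC.
Add 1 hour and 12 minutes leg 2 → 05:12 UTC.
Add 6 hours and 29 minutes layover in Lisbon → 11:41 UTC.
Add 5 hours and 20 minutes leg 3 → 17:01 UTC.
Muscat is UTC+4:00, so local arrival = 17:01 + 4:00 = 21:01 on Aug 3.

21:01 on August 3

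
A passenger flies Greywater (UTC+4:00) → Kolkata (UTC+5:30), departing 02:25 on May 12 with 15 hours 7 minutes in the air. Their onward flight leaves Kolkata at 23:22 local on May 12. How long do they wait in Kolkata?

4 hours 20 minutes

Convert departure to UTC: 02:25 − 4:00 = 22:25 UTC on May 11.
Add 15 hours 7 minutes flight time → 13:32 UTC (May 12).
Kolkata is UTC+5:30, so local arrival = 13:32 + 5:30 = 19:02 on May 12.
Layover = 23:22 − 19:02 = 4 hours 20 minutes.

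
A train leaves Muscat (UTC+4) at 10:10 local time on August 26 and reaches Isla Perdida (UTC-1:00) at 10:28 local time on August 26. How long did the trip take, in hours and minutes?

5 hours 18 minutes

Departure in UTC: 10:10 − 4:00 = 06:10 on Aug 26.
Arrival in UTC: 10:28 + 1:00 = 11:28 on Aug 26.
Elapsed = 11:28 − 06:10 = 5 hours 18 minutes.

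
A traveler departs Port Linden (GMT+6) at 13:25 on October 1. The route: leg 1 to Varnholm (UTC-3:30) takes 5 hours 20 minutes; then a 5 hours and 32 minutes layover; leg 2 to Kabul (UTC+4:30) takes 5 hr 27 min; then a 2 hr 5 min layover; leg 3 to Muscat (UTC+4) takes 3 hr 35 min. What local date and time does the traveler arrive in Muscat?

09:24 on October 2

Convert departure to UTC: 13:25 − 6:00 = 07:25 UTC on Oct 1.
Add 5 hours 20 minutes leg 1 → 12:45 UTC.
Add 5 hours and 32 minutes layover in Varnholm → 18:17 UTC.
Add 5 hours 27 minutes leg 2 → 23:44 UTC.
Add 2 hours and 5 minutes layover in Kabul → 01:49 UTC (Oct 2).
Add 3 hours 35 minutes leg 3 → 05:24 UTC.
Muscat is UTC+4:00, so local arrival = 05:24 + 4:00 = 09:24 on Oct 2.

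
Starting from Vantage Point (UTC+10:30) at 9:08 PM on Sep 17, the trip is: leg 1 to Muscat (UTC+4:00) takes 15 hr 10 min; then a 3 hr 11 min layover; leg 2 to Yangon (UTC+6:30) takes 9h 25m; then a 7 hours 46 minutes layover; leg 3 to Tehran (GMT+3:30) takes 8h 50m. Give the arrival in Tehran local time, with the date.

Convert departure to UTC: 9:08 PM − 10:30 = 10:38 AM UTC on Sep 17.
Add 15 hours and 10 minutes leg 1 → 1:48 AM UTC (Sep 18).
Add 3 hours 11 minutes layover in Muscat → 4:59 AM UTC.
Add 9 hours and 25 minutes leg 2 → 2:24 PM UTC.
Add 7 hours and 46 minutes layover in Yangon → 10:10 PM UTC.
Add 8 hours 50 minutes leg 3 → 7:00 AM UTC (Sep 19).
Tehran is UTC+3:30, so local arrival = 7:00 AM + 3:30 = 10:30 AM on Sep 19.

10:30 AM on September 19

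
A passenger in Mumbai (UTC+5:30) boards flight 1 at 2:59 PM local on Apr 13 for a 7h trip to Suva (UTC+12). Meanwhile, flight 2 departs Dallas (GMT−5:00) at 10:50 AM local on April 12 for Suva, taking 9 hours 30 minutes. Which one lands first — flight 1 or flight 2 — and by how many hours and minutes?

the second, by 15 hours 9 minutes

Flight 1 in UTC: 2:59 PM − 5:30 = 9:29 AM on Apr 13.
+7 hours → arrive 4:29 PM UTC on Apr 13.
Flight 2 in UTC: 10:50 AM + 5:00 = 3:50 PM on Apr 12.
+9 hours and 30 minutes → arrive 1:20 AM UTC on Apr 13.
Flight 2 lands earlier by 15 hours 9 minutes.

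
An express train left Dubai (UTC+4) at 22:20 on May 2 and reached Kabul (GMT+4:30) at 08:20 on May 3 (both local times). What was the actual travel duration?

9 hours 30 minutes

Departure in UTC: 22:20 − 4:00 = 18:20 on May 2.
Arrival in UTC: 08:20 − 4:30 = 03:50 on May 3.
Elapsed = 03:50 − 18:20 (+1 day) = 9 hours 30 minutes.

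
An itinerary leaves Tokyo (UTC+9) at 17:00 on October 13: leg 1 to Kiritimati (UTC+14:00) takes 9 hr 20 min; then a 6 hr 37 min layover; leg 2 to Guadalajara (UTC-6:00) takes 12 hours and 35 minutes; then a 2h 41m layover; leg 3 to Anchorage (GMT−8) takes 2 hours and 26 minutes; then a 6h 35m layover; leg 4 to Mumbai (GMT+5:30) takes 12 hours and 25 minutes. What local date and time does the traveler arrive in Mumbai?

18:09 on Oct 15

Convert departure to UTC: 17:00 − 9:00 = 08:00 UTC on Oct 13.
Add 9 hours and 20 minutes leg 1 → 17:20 UTC.
Add 6 hours and 37 minutes layover in Kiritimati → 23:57 UTC.
Add 12 hours and 35 minutes leg 2 → 12:32 UTC (Oct 14).
Add 2 hours and 41 minutes layover in Guadalajara → 15:13 UTC.
Add 2 hours and 26 minutes leg 3 → 17:39 UTC.
Add 6 hours and 35 minutes layover in Anchorage → 00:14 UTC (Oct 15).
Add 12 hours 25 minutes leg 4 → 12:39 UTC.
Mumbai is UTC+5:30, so local arrival = 12:39 + 5:30 = 18:09 on Oct 15.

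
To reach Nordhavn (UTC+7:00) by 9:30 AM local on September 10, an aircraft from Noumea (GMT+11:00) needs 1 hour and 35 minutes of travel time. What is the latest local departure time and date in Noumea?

Target arrival in UTC: 9:30 AM − 7:00 = 2:30 AM on Sep 10.
Subtract 1 hour 35 minutes → departure 12:55 AM UTC on Sep 10.
Noumea is UTC+11:00: 12:55 AM + 11:00 = 11:55 AM on Sep 10.

11:55 AM on September 10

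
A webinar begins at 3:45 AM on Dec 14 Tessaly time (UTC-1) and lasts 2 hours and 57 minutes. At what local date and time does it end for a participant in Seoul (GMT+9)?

4:42 PM on Dec 14

Convert start to UTC: 3:45 AM + 1:00 = 4:45 AM UTC on Dec 14.
Add 2 hours 57 minutes duration → 7:42 AM UTC.
Seoul is UTC+9:00, so local end time = 7:42 AM + 9:00 = 4:42 PM on Dec 14.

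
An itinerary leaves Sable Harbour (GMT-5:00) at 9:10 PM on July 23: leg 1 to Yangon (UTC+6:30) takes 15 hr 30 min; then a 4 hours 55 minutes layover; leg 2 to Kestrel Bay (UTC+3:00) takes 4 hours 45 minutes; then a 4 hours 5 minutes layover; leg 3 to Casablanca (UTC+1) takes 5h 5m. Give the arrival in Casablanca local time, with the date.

Convert departure to UTC: 9:10 PM + 5:00 = 2:10 AM UTC on Jul 24.
Add 15 hours and 30 minutes leg 1 → 5:40 PM UTC.
Add 4 hours 55 minutes layover in Yangon → 10:35 PM UTC.
Add 4 hours and 45 minutes leg 2 → 3:20 AM UTC (Jul 25).
Add 4 hours 5 minutes layover in Kestrel Bay → 7:25 AM UTC.
Add 5 hours 5 minutes leg 3 → 12:30 PM UTC.
Casablanca is UTC+1:00, so local arrival = 12:30 PM + 1:00 = 1:30 PM on Jul 25.

1:30 PM on July 25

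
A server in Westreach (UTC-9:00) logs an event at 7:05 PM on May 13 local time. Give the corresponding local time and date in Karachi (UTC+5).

In UTC: 7:05 PM + 9:00 = 4:05 AM on May 14.
Karachi is UTC+5:00: 4:05 AM + 5:00 = 9:05 AM on May 14.

9:05 AM on May 14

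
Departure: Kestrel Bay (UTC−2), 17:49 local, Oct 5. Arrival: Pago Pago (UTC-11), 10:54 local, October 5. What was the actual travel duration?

Departure in UTC: 17:49 + 2:00 = 19:49 on Oct 5.
Arrival in UTC: 10:54 + 11:00 = 21:54 on Oct 5.
Elapsed = 21:54 − 19:49 = 2 hours 5 minutes.

2 hours 5 minutes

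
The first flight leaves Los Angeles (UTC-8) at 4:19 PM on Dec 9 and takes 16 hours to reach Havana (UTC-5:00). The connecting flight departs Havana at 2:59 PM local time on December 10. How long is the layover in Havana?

Convert departure to UTC: 4:19 PM + 8:00 = 12:19 AM UTC on Dec 10.
Add 16 hours flight time → 4:19 PM UTC.
Havana is UTC−5:00, so local arrival = 4:19 PM − 5:00 = 11:19 AM on Dec 10.
Layover = 2:59 PM − 11:19 AM = 3 hours 40 minutes.

3 hours 40 minutes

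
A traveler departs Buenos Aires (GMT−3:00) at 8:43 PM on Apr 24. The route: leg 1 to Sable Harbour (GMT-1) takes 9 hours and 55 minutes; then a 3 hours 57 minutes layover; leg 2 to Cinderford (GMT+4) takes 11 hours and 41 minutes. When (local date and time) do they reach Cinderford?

Convert departure to UTC: 8:43 PM + 3:00 = 11:43 PM UTC on Apr 24.
Add 9 hours 55 minutes leg 1 → 9:38 AM UTC (Apr 25).
Add 3 hours 57 minutes layover in Sable Harbour → 1:35 PM UTC.
Add 11 hours and 41 minutes leg 2 → 1:16 AM UTC (Apr 26).
Cinderford is UTC+4:00, so local arrival = 1:16 AM + 4:00 = 5:16 AM on Apr 26.

5:16 AM on Apr 26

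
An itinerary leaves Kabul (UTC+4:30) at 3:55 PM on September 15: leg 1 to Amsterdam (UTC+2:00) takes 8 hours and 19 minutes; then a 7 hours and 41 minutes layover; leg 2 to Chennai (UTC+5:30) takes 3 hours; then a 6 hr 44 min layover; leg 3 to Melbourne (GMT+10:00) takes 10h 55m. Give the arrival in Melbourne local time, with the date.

10:04 AM on Sep 17

Convert departure to UTC: 3:55 PM − 4:30 = 11:25 AM UTC on Sep 15.
Add 8 hours and 19 minutes leg 1 → 7:44 PM UTC.
Add 7 hours 41 minutes layover in Amsterdam → 3:25 AM UTC (Sep 16).
Add 3 hours leg 2 → 6:25 AM UTC.
Add 6 hours 44 minutes layover in Chennai → 1:09 PM UTC.
Add 10 hours and 55 minutes leg 3 → 12:04 AM UTC (Sep 17).
Melbourne is UTC+10:00, so local arrival = 12:04 AM + 10:00 = 10:04 AM on Sep 17.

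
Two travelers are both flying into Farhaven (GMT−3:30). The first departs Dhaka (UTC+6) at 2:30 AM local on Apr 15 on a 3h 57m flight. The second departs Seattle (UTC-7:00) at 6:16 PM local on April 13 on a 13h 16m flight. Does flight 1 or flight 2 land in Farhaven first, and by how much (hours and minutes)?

the second, by 9 hours 55 minutes

Flight 1 in UTC: 2:30 AM − 6:00 = 8:30 PM on Apr 14.
+3 hours 57 minutes → arrive 12:27 AM UTC on Apr 15.
Flight 2 in UTC: 6:16 PM + 7:00 = 1:16 AM on Apr 14.
+13 hours 16 minutes → arrive 2:32 PM UTC on Apr 14.
Flight 2 lands earlier by 9 hours 55 minutes.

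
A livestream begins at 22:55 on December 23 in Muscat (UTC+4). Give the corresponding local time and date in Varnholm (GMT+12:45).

In UTC: 22:55 − 4:00 = 18:55 on Dec 23.
Varnholm is UTC+12:45: 18:55 + 12:45 = 07:40 on Dec 24.

07:40 on Dec 24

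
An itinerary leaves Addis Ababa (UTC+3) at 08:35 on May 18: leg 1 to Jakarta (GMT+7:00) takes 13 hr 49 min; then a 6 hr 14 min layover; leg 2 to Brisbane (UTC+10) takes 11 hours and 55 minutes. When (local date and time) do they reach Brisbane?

Convert departure to UTC: 08:35 − 3:00 = 05:35 UTC on May 18.
Add 13 hours and 49 minutes leg 1 → 19:24 UTC.
Add 6 hours and 14 minutes layover in Jakarta → 01:38 UTC (May 19).
Add 11 hours 55 minutes leg 2 → 13:33 UTC.
Brisbane is UTC+10:00, so local arrival = 13:33 + 10:00 = 23:33 on May 19.

23:33 on May 19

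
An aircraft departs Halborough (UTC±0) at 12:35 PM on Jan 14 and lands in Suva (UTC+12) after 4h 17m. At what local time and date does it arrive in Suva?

Halborough is at UTC+0, so departure is already 12:35 PM UTC on Jan 14.
Add 4 hours and 17 minutes travel time → 4:52 PM UTC.
Suva is UTC+12:00, so local arrival = 4:52 PM + 12:00 = 4:52 AM on Jan 15.

4:52 AM on January 15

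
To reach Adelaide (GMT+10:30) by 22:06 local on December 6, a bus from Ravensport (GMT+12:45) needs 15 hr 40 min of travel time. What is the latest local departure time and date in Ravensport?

08:41 on Dec 6

Target arrival in UTC: 22:06 − 10:30 = 11:36 on Dec 6.
Subtract 15 hours 40 minutes → departure 19:56 UTC on Dec 5.
Ravensport is UTC+12:45: 19:56 + 12:45 = 08:41 on Dec 6.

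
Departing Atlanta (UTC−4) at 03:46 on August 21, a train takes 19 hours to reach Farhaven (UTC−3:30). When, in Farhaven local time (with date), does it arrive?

Farhaven is 0:30 ahead of Atlanta.
After 19 hours it is 22:46 in Atlanta.
Shift by the zone difference: 22:46 + 0:30 = 23:16 on Aug 21 in Farhaven.

23:16 on August 21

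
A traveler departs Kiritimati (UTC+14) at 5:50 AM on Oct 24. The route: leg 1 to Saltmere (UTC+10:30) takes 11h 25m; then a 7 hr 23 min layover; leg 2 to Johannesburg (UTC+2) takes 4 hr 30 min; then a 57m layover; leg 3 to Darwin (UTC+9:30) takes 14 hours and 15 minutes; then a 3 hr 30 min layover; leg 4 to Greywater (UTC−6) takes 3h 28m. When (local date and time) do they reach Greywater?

7:18 AM on October 25

Convert departure to UTC: 5:50 AM − 14:00 = 3:50 PM UTC on Oct 23.
Add 11 hours 25 minutes leg 1 → 3:15 AM UTC (Oct 24).
Add 7 hours and 23 minutes layover in Saltmere → 10:38 AM UTC.
Add 4 hours and 30 minutes leg 2 → 3:08 PM UTC.
Add 57 minutes layover in Johannesburg → 4:05 PM UTC.
Add 14 hours and 15 minutes leg 3 → 6:20 AM UTC (Oct 25).
Add 3 hours and 30 minutes layover in Darwin → 9:50 AM UTC.
Add 3 hours and 28 minutes leg 4 → 1:18 PM UTC.
Greywater is UTC−6:00, so local arrival = 1:18 PM − 6:00 = 7:18 AM on Oct 25.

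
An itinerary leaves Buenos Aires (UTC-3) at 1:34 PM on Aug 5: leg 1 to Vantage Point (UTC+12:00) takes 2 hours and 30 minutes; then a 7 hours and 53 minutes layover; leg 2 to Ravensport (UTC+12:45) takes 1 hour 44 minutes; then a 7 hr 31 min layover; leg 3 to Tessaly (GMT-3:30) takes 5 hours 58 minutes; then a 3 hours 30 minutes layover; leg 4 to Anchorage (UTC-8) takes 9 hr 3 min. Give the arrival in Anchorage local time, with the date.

10:43 PM on August 6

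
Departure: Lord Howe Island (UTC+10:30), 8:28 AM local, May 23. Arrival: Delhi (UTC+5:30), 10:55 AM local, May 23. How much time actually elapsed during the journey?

7 hours 27 minutes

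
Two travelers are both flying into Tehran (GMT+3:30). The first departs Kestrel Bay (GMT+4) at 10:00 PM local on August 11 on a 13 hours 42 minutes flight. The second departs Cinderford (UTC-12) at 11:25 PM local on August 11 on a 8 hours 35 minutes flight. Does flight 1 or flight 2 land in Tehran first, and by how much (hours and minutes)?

Flight 1 in UTC: 10:00 PM − 4:00 = 6:00 PM on Aug 11.
+13 hours 42 minutes → arrive 7:42 AM UTC on Aug 12.
Flight 2 in UTC: 11:25 PM + 12:00 = 11:25 AM on Aug 12.
+8 hours 35 minutes → arrive 8:00 PM UTC on Aug 12.
Flight 1 lands earlier by 12 hours 18 minutes.

the first, by 12 hours 18 minutes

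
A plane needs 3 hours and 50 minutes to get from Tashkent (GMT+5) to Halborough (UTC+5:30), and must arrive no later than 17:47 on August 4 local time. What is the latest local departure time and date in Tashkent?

Target arrival in UTC: 17:47 − 5:30 = 12:17 on Aug 4.
Subtract 3 hours and 50 minutes → departure 08:27 UTC on Aug 4.
Tashkent is UTC+5:00: 08:27 + 5:00 = 13:27 on Aug 4.

13:27 on August 4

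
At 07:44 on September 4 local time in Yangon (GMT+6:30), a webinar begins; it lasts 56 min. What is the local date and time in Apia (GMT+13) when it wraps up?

15:10 on September 4

Apia is 6:30 ahead of Yangon.
After 56 minutes it is 08:40 in Yangon.
Shift by the zone difference: 08:40 + 6:30 = 15:10 on Sep 4 in Apia.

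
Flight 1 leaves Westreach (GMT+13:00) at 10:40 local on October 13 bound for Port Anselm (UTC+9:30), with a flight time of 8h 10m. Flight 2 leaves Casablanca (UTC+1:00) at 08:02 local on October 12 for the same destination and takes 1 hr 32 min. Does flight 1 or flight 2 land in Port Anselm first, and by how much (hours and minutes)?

the second, by 21 hours 16 minutes

Flight 1 in UTC: 10:40 − 13:00 = 21:40 on Oct 12.
+8 hours 10 minutes → arrive 05:50 UTC on Oct 13.
Flight 2 in UTC: 08:02 − 1:00 = 07:02 on Oct 12.
+1 hour and 32 minutes → arrive 08:34 UTC on Oct 12.
Flight 2 lands earlier by 21 hours 16 minutes.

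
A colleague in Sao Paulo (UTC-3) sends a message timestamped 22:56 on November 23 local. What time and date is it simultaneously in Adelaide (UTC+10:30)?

In UTC: 22:56 + 3:00 = 01:56 on Nov 24.
Adelaide is UTC+10:30: 01:56 + 10:30 = 12:26 on Nov 24.

12:26 on Nov 24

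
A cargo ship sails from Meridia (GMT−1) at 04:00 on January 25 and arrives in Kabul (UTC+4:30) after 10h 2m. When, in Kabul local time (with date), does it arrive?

19:32 on January 25

Convert departure to UTC: 04:00 + 1:00 = 05:00 UTC on Jan 25.
Add 10 hours and 2 minutes travel time → 15:02 UTC.
Kabul is UTC+4:30, so local arrival = 15:02 + 4:30 = 19:32 on Jan 25.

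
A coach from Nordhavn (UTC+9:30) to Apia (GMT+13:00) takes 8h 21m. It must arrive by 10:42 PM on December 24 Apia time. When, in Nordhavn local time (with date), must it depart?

10:51 AM on December 24

Target arrival in UTC: 10:42 PM − 13:00 = 9:42 AM on Dec 24.
Subtract 8 hours and 21 minutes → departure 1:21 AM UTC on Dec 24.
Nordhavn is UTC+9:30: 1:21 AM + 9:30 = 10:51 AM on Dec 24.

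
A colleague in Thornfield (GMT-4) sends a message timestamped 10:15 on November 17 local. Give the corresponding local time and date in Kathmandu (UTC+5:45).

In UTC: 10:15 + 4:00 = 14:15 on Nov 17.
Kathmandu is UTC+5:45: 14:15 + 5:45 = 20:00 on Nov 17.

20:00 on November 17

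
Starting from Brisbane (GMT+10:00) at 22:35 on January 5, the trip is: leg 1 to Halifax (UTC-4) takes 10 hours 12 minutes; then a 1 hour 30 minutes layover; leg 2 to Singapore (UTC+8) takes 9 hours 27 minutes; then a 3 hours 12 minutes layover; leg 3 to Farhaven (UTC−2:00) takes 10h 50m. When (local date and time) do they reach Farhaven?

Convert departure to UTC: 22:35 − 10:00 = 12:35 UTC on Jan 5.
Add 10 hours and 12 minutes leg 1 → 22:47 UTC.
Add 1 hour and 30 minutes layover in Halifax → 00:17 UTC (Jan 6).
Add 9 hours and 27 minutes leg 2 → 09:44 UTC.
Add 3 hours and 12 minutes layover in Singapore → 12:56 UTC.
Add 10 hours 50 minutes leg 3 → 23:46 UTC.
Farhaven is UTC−2:00, so local arrival = 23:46 − 2:00 = 21:46 on Jan 6.

21:46 on January 6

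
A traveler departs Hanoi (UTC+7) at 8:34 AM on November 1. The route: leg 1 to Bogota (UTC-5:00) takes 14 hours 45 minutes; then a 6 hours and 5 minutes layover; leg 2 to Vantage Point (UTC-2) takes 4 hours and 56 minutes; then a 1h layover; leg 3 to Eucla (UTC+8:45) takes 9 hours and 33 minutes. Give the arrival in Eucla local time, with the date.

Convert departure to UTC: 8:34 AM − 7:00 = 1:34 AM UTC on Nov 1.
Add 14 hours and 45 minutes leg 1 → 4:19 PM UTC.
Add 6 hours and 5 minutes layover in Bogota → 10:24 PM UTC.
Add 4 hours and 56 minutes leg 2 → 3:20 AM UTC (Nov 2).
Add 1 hour layover in Vantage Point → 4:20 AM UTC.
Add 9 hours 33 minutes leg 3 → 1:53 PM UTC.
Eucla is UTC+8:45, so local arrival = 1:53 PM + 8:45 = 10:38 PM on Nov 2.

10:38 PM on Nov 2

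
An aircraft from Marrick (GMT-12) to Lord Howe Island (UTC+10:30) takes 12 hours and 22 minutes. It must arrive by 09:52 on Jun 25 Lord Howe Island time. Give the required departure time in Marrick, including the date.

Target arrival in UTC: 09:52 − 10:30 = 23:22 on Jun 24.
Subtract 12 hours 22 minutes → departure 11:00 UTC on Jun 24.
Marrick is UTC−12:00: 11:00 − 12:00 = 23:00 on Jun 23.

23:00 on June 23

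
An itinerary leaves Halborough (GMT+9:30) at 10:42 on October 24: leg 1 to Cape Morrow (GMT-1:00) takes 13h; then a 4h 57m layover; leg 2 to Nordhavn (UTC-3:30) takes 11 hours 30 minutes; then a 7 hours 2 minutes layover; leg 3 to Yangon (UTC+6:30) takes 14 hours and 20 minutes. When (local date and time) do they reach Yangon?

Convert departure to UTC: 10:42 − 9:30 = 01:12 UTC on Oct 24.
Add 13 hours leg 1 → 14:12 UTC.
Add 4 hours and 57 minutes layover in Cape Morrow → 19:09 UTC.
Add 11 hours 30 minutes leg 2 → 06:39 UTC (Oct 25).
Add 7 hours 2 minutes layover in Nordhavn → 13:41 UTC.
Add 14 hours 20 minutes leg 3 → 04:01 UTC (Oct 26).
Yangon is UTC+6:30, so local arrival = 04:01 + 6:30 = 10:31 on Oct 26.

10:31 on October 26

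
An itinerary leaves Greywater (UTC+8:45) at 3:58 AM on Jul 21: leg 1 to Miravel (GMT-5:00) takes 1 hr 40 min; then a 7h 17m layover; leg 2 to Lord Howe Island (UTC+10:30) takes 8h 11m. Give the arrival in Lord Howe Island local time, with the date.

Convert departure to UTC: 3:58 AM − 8:45 = 7:13 PM UTC on Jul 20.
Add 1 hour and 40 minutes leg 1 → 8:53 PM UTC.
Add 7 hours 17 minutes layover in Miravel → 4:10 AM UTC (Jul 21).
Add 8 hours and 11 minutes leg 2 → 12:21 PM UTC.
Lord Howe Island is UTC+10:30, so local arrival = 12:21 PM + 10:30 = 10:51 PM on Jul 21.

10:51 PM on July 21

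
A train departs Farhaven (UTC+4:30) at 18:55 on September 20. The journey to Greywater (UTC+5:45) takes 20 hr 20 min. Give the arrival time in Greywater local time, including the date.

16:30 on September 21

Convert departure to UTC: 18:55 − 4:30 = 14:25 UTC on Sep 20.
Add 20 hours and 20 minutes travel time → 10:45 UTC (Sep 21).
Greywater is UTC+5:45, so local arrival = 10:45 + 5:45 = 16:30 on Sep 21.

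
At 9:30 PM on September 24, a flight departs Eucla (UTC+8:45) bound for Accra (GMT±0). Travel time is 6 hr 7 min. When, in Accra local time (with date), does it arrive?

Accra is 8:45 behind Eucla.
After 6 hours 7 minutes it is 3:37 AM (Sep 25) in Eucla.
Shift by the zone difference: 3:37 AM − 8:45 = 6:52 PM on Sep 24 in Accra.

6:52 PM on September 24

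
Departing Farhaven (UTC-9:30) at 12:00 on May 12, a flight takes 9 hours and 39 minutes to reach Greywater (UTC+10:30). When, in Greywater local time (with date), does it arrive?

17:39 on May 13

Convert departure to UTC: 12:00 + 9:30 = 21:30 UTC on May 12.
Add 9 hours 39 minutes travel time → 07:09 UTC (May 13).
Greywater is UTC+10:30, so local arrival = 07:09 + 10:30 = 17:39 on May 13.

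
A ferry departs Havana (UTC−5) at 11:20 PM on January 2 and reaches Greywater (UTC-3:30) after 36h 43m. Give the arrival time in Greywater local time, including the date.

1:33 PM on Jan 4

Convert departure to UTC: 11:20 PM + 5:00 = 4:20 AM UTC on Jan 3.
Add 36 hours 43 minutes travel time → 5:03 PM UTC (Jan 4).
Greywater is UTC−3:30, so local arrival = 5:03 PM − 3:30 = 1:33 PM on Jan 4.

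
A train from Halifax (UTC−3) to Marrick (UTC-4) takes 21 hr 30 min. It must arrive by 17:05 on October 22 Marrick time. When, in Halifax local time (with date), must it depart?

Target arrival in UTC: 17:05 + 4:00 = 21:05 on Oct 22.
Subtract 21 hours and 30 minutes → departure 23:35 UTC on Oct 21.
Halifax is UTC−3:00: 23:35 − 3:00 = 20:35 on Oct 21.

20:35 on Oct 21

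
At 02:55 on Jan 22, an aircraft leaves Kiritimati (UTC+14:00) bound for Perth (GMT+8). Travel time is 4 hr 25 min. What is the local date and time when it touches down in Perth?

01:20 on Jan 22

Perth is 6:00 behind Kiritimati.
After 4 hours and 25 minutes it is 07:20 in Kiritimati.
Shift by the zone difference: 07:20 − 6:00 = 01:20 on Jan 22 in Perth.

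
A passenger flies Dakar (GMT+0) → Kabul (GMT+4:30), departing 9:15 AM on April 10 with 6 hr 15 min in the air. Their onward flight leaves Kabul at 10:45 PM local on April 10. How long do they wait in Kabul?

2 hours 45 minutes

Dakar is at UTC+0, so departure is already 9:15 AM UTC on Apr 10.
Add 6 hours 15 minutes flight time → 3:30 PM UTC.
Kabul is UTC+4:30, so local arrival = 3:30 PM + 4:30 = 8:00 PM on Apr 10.
Layover = 10:45 PM − 8:00 PM = 2 hours 45 minutes.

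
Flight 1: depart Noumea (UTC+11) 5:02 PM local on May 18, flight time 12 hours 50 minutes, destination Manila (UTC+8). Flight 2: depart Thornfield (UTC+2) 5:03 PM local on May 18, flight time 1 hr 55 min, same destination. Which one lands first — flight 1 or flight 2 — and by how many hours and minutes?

Flight 1 in UTC: 5:02 PM − 11:00 = 6:02 AM on May 18.
+12 hours 50 minutes → arrive 6:52 PM UTC on May 18.
Flight 2 in UTC: 5:03 PM − 2:00 = 3:03 PM on May 18.
+1 hour and 55 minutes → arrive 4:58 PM UTC on May 18.
Flight 2 lands earlier by 1 hour 54 minutes.

the second, by 1 hour 54 minutes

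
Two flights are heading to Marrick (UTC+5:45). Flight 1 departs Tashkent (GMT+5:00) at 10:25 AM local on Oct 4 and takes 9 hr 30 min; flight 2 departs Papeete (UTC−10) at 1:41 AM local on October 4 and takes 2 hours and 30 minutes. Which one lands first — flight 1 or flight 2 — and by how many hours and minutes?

the second, by 44 minutes

Flight 1 in UTC: 10:25 AM − 5:00 = 5:25 AM on Oct 4.
+9 hours 30 minutes → arrive 2:55 PM UTC on Oct 4.
Flight 2 in UTC: 1:41 AM + 10:00 = 11:41 AM on Oct 4.
+2 hours 30 minutes → arrive 2:11 PM UTC on Oct 4.
Flight 2 lands earlier by 44 minutes.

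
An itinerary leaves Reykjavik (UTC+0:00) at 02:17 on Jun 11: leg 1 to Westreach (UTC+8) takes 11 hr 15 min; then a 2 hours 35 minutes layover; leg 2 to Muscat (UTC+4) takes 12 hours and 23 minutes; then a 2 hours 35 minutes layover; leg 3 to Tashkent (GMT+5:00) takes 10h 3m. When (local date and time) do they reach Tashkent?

Reykjavik is at UTC+0, so departure is already 02:17 UTC on Jun 11.
Add 11 hours and 15 minutes leg 1 → 13:32 UTC.
Add 2 hours 35 minutes layover in Westreach → 16:07 UTC.
Add 12 hours and 23 minutes leg 2 → 04:30 UTC (Jun 12).
Add 2 hours and 35 minutes layover in Muscat → 07:05 UTC.
Add 10 hours 3 minutes leg 3 → 17:08 UTC.
Tashkent is UTC+5:00, so local arrival = 17:08 + 5:00 = 22:08 on Jun 12.

22:08 on Jun 12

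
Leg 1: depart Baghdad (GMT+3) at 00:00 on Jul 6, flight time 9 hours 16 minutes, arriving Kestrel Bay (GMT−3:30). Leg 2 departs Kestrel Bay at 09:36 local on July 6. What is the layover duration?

6 hours 50 minutes

Convert departure to UTC: 00:00 − 3:00 = 21:00 UTC on Jul 5.
Add 9 hours 16 minutes flight time → 06:16 UTC (Jul 6).
Kestrel Bay is UTC−3:30, so local arrival = 06:16 − 3:30 = 02:46 on Jul 6.
Layover = 09:36 − 02:46 = 6 hours 50 minutes.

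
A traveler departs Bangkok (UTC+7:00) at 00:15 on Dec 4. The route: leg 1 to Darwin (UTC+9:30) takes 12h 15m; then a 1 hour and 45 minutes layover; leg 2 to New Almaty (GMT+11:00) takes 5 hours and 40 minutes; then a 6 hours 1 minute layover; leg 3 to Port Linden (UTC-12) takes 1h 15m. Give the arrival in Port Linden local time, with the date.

08:11 on December 4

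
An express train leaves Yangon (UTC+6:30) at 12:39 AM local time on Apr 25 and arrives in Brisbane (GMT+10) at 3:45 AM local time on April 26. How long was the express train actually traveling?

Brisbane is 3:30 ahead of Yangon.
Clock-face elapsed time (ignoring zones) is 27 hours 6 minutes.
Actual elapsed = 27 hours 6 minutes − 3:30 = 23 hours 36 minutes.

23 hours 36 minutes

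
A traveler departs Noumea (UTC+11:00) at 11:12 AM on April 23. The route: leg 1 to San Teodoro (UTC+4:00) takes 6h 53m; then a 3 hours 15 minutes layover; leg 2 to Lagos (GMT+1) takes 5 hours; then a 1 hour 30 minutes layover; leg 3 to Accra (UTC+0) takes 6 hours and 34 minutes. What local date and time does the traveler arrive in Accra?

Convert departure to UTC: 11:12 AM − 11:00 = 12:12 AM UTC on Apr 23.
Add 6 hours 53 minutes leg 1 → 7:05 AM UTC.
Add 3 hours 15 minutes layover in San Teodoro → 10:20 AM UTC.
Add 5 hours leg 2 → 3:20 PM UTC.
Add 1 hour and 30 minutes layover in Lagos → 4:50 PM UTC.
Add 6 hours 34 minutes leg 3 → 11:24 PM UTC.
Accra is UTC+0, so local arrival is the same: 11:24 PM on Apr 23.

11:24 PM on Apr 23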